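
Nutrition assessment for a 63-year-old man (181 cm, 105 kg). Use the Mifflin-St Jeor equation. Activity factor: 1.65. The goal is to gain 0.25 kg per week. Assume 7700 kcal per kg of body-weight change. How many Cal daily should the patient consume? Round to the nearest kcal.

Mifflin-St Jeor (male): BMR = 10(105) + 6.25(181) − 5(63) + 5 = 1050 + 1131.25 − 315 + 5 = 1871.25 kcal/day.
TEE = 1871.25 × 1.65 = 3087.5625 kcal/day.
Required daily surplus = 0.25 × 7700 ÷ 7 = 275 kcal/day.
Target intake = 3087.5625 + 275 = 3362.5625 kcal/day.

3363 Cal daily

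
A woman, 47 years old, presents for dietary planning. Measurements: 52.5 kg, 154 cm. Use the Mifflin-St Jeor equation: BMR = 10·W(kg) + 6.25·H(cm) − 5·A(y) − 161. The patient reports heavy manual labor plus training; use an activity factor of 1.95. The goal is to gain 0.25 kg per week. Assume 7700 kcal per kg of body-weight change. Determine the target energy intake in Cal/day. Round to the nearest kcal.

Mifflin-St Jeor (female): BMR = 10(52.5) + 6.25(154) − 5(47) − 161 = 525 + 962.5 − 235 − 161 = 1091.5 kcal/day.
TEE = 1091.5 × 1.95 = 2128.425 kcal/day.
Required daily surplus = 0.25 × 7700 ÷ 7 = 275 kcal/day.
Target intake = 2128.425 + 275 = 2403.425 kcal/day.

2403 Cal/day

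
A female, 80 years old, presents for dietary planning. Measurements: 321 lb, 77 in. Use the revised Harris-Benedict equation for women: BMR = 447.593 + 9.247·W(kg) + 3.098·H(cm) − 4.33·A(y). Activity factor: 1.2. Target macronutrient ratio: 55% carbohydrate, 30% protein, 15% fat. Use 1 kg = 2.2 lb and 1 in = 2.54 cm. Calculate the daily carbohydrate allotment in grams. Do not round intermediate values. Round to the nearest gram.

Convert to metric: weight = 321 ÷ 2.2 = 145.9091 kg; height = 77 × 2.54 = 195.58 cm.
Harris-Benedict: BMR = 447.593 + 9.247(145.9091) + 3.098(195.58) − 4.33(80) = 2056.3212 kcal/day.
TEE = 2056.3212 × 1.2 = 2467.5854 kcal/day.
Carbohydrate energy = 55% × 2467.5854 = 1357.172 kcal.
Carbohydrate = 1357.172 ÷ 4 kcal/g = 339.293 g.

339 g/day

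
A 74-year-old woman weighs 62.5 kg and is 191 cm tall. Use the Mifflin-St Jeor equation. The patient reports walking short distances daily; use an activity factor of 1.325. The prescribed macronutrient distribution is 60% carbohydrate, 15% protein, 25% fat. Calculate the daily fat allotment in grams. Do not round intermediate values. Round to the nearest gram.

47 g/day

Mifflin-St Jeor (female): BMR = 10(62.5) + 6.25(191) − 5(74) − 161 = 625 + 1193.75 − 370 − 161 = 1287.75 kcal/day.
TEE = 1287.75 × 1.325 = 1706.2688 kcal/day.
Fat energy = 25% × 1706.2688 = 426.5672 kcal.
Fat = 426.5672 ÷ 9 kcal/g = 47.3964 g.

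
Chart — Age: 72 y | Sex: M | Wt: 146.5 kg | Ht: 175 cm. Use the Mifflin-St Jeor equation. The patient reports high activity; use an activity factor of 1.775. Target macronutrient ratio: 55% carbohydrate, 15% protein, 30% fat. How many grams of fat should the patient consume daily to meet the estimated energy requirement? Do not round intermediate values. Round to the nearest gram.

Mifflin-St Jeor (male): BMR = 10(146.5) + 6.25(175) − 5(72) + 5 = 1465 + 1093.75 − 360 + 5 = 2203.75 kcal/day.
TEE = 2203.75 × 1.775 = 3911.6563 kcal/day.
Fat energy = 30% × 3911.6563 = 1173.4969 kcal.
Fat = 1173.4969 ÷ 9 kcal/g = 130.3885 g.

130 g/day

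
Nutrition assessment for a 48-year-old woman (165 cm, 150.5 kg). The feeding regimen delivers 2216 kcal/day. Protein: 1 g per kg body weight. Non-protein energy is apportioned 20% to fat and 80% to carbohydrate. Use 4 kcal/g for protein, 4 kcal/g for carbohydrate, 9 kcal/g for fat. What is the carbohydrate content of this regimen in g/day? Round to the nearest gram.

323 g/day

Protein = 1 × 150.5 = 150.5 g → 150.5 × 4 = 602 kcal.
Non-protein calories = 2216 − 602 = 1614 kcal.
Fat: 20% × 1614 = 322.8 kcal; carbohydrate: 1291.2 kcal.
Carbohydrate: 1291.2 kcal ÷ 4 kcal/g = 322.8 g.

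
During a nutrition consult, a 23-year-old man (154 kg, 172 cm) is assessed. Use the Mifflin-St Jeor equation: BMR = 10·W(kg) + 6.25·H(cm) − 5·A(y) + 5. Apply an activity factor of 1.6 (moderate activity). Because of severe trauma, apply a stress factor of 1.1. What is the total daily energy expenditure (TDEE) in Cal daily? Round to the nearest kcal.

4409 Cal daily

Mifflin-St Jeor (male): BMR = 10(154) + 6.25(172) − 5(23) + 5 = 1540 + 1075 − 115 + 5 = 2505 kcal/day.
TEE = BMR × activity factor = 2505 × 1.6 = 4008 kcal/day.
Apply stress factor: 4008 × 1.1 = 4408.8 kcal/day.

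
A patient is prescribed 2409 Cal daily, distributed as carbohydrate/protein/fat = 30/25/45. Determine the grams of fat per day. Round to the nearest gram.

120 g/day

Fat energy = 45% × 2409 = 1084.05 kcal.
At 9 kcal/g: 1084.05 ÷ 9 = 120.45 g.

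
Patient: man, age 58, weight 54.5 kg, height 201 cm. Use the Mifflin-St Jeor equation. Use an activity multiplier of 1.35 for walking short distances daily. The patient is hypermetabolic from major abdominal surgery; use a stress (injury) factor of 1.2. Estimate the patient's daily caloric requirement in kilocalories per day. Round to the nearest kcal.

2456 kilocalories per day

Mifflin-St Jeor (male): BMR = 10(54.5) + 6.25(201) − 5(58) + 5 = 545 + 1256.25 − 290 + 5 = 1516.25 kcal/day.
TEE = BMR × activity factor = 1516.25 × 1.35 = 2046.9375 kcal/day.
Apply stress factor: 2046.9375 × 1.2 = 2456.325 kcal/day.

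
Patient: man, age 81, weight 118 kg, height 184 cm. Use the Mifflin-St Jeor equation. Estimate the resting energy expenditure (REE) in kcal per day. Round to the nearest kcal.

1930 kcal per day

Mifflin-St Jeor (male): BMR = 10(118) + 6.25(184) − 5(81) + 5 = 1180 + 1150 − 405 + 5 = 1930 kcal/day.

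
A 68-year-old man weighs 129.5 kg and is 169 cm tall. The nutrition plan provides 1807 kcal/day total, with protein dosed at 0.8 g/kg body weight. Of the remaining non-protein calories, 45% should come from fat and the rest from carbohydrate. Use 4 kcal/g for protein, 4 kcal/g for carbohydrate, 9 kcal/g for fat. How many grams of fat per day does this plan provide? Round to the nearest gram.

70 g/day

Protein = 0.8 × 129.5 = 103.6 g → 103.6 × 4 = 414.4 kcal.
Non-protein calories = 1807 − 414.4 = 1392.6 kcal.
Fat: 45% × 1392.6 = 626.67 kcal; carbohydrate: 765.93 kcal.
Fat: 626.67 kcal ÷ 9 kcal/g = 69.63 g.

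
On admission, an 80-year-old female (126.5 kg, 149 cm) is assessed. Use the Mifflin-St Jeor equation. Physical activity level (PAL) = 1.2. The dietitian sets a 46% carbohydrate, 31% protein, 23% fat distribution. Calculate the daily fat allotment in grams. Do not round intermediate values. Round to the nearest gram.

Mifflin-St Jeor (female): BMR = 10(126.5) + 6.25(149) − 5(80) − 161 = 1265 + 931.25 − 400 − 161 = 1635.25 kcal/day.
TEE = 1635.25 × 1.2 = 1962.3 kcal/day.
Fat energy = 23% × 1962.3 = 451.329 kcal.
Fat = 451.329 ÷ 9 kcal/g = 50.1477 g.

50 g/day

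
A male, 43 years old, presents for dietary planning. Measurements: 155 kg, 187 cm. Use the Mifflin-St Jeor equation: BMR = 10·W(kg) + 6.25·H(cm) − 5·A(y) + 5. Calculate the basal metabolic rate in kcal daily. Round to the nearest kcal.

Mifflin-St Jeor (male): BMR = 10(155) + 6.25(187) − 5(43) + 5 = 1550 + 1168.75 − 215 + 5 = 2508.75 kcal/day.

2509 kcal daily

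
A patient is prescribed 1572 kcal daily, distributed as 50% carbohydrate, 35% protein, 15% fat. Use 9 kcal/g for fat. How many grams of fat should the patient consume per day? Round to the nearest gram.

26 g/day

Fat energy = 15% × 1572 = 235.8 kcal.
At 9 kcal/g: 235.8 ÷ 9 = 26.2 g.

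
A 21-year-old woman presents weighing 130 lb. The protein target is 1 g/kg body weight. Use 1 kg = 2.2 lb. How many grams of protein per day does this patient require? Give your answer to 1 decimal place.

Weight in kg = 130 ÷ 2.2 = 59.0909 kg.
Protein = 1 g/kg × 59.0909 kg = 59.0909 g/day.

59.1 g/day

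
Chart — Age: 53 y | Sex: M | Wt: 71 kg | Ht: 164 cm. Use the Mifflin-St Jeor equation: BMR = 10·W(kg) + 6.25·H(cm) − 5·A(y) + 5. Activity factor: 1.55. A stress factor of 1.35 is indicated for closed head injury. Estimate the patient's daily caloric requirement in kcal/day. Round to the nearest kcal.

Mifflin-St Jeor (male): BMR = 10(71) + 6.25(164) − 5(53) + 5 = 710 + 1025 − 265 + 5 = 1475 kcal/day.
TEE = BMR × activity factor = 1475 × 1.55 = 2286.25 kcal/day.
Apply stress factor: 2286.25 × 1.35 = 3086.4375 kcal/day.

3086 kcal/day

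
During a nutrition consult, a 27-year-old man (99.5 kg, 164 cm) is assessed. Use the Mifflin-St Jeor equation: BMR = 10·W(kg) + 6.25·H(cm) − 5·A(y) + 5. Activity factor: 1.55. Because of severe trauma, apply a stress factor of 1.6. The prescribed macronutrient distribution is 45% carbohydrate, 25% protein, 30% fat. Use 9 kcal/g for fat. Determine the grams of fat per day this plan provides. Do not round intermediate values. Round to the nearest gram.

156 g/day

Mifflin-St Jeor (male): BMR = 10(99.5) + 6.25(164) − 5(27) + 5 = 995 + 1025 − 135 + 5 = 1890 kcal/day.
TEE = 1890 × 1.55 = 2929.5 kcal/day.
With stress factor 1.6: 2929.5 × 1.6 = 4687.2 kcal/day.
Fat energy = 30% × 4687.2 = 1406.16 kcal.
Fat = 1406.16 ÷ 9 kcal/g = 156.24 g.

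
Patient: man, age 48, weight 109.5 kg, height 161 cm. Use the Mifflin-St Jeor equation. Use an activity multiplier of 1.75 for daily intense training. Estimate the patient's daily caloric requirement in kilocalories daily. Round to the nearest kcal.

3266 kilocalories daily

Mifflin-St Jeor (male): BMR = 10(109.5) + 6.25(161) − 5(48) + 5 = 1095 + 1006.25 − 240 + 5 = 1866.25 kcal/day.
TEE = BMR × activity factor = 1866.25 × 1.75 = 3265.9375 kcal/day.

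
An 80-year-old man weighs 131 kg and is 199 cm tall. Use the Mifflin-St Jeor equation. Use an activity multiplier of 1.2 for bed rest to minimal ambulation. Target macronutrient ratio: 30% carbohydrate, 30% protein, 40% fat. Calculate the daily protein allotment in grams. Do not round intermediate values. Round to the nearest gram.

Mifflin-St Jeor (male): BMR = 10(131) + 6.25(199) − 5(80) + 5 = 1310 + 1243.75 − 400 + 5 = 2158.75 kcal/day.
TEE = 2158.75 × 1.2 = 2590.5 kcal/day.
Protein energy = 30% × 2590.5 = 777.15 kcal.
Protein = 777.15 ÷ 4 kcal/g = 194.2875 g.

194 g/day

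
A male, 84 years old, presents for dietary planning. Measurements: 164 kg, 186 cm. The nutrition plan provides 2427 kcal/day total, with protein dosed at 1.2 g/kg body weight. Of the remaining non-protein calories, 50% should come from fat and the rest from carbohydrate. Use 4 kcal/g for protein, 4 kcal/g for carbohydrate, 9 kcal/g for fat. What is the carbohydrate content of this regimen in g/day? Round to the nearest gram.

205 g/day

Protein = 1.2 × 164 = 196.8 g → 196.8 × 4 = 787.2 kcal.
Non-protein calories = 2427 − 787.2 = 1639.8 kcal.
Fat: 50% × 1639.8 = 819.9 kcal; carbohydrate: 819.9 kcal.
Carbohydrate: 819.9 kcal ÷ 4 kcal/g = 204.975 g.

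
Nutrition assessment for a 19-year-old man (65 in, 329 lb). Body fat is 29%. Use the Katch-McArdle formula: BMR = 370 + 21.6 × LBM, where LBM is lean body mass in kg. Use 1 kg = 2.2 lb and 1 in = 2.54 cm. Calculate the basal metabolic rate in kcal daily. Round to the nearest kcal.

2663 kcal daily

Convert to metric: weight = 329 ÷ 2.2 = 149.5455 kg; height = 65 × 2.54 = 165.1 cm.
LBM = 149.5455 × (1 − 0.29) = 106.1773 kg. Katch-McArdle: BMR = 370 + 21.6 × 106.1773 = 2663.4291 kcal/day.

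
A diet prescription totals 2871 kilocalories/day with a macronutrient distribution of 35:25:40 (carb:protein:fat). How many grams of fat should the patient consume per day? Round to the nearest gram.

128 g/day

Fat energy = 40% × 2871 = 1148.4 kcal.
At 9 kcal/g: 1148.4 ÷ 9 = 127.6 g.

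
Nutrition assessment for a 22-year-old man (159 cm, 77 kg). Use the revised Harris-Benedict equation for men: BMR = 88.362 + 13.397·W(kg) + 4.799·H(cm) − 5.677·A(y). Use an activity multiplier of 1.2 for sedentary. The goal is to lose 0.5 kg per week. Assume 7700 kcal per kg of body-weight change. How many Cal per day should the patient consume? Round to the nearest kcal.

Harris-Benedict: BMR = 88.362 + 13.397(77) + 4.799(159) − 5.677(22) = 1758.078 kcal/day.
TEE = 1758.078 × 1.2 = 2109.6936 kcal/day.
Required daily deficit = 0.5 × 7700 ÷ 7 = 550 kcal/day.
Target intake = 2109.6936 − 550 = 1559.6936 kcal/day.

1560 Cal per day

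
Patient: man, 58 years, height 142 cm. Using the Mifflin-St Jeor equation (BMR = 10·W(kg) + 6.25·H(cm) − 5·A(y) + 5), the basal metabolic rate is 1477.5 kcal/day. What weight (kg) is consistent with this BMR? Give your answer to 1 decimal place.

1477.5 = 10·W + 6.25(142) − 5(58) + 5
10·W = 1477.5 − 602.5 = 875, so W = 87.5 kg.

87.5 kg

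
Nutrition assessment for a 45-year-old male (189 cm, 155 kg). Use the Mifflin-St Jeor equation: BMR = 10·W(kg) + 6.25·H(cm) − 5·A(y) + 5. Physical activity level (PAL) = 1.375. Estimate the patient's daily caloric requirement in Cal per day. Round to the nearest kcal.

3453 Cal per day

Mifflin-St Jeor (male): BMR = 10(155) + 6.25(189) − 5(45) + 5 = 1550 + 1181.25 − 225 + 5 = 2511.25 kcal/day.
TEE = BMR × activity factor = 2511.25 × 1.375 = 3452.9688 kcal/day.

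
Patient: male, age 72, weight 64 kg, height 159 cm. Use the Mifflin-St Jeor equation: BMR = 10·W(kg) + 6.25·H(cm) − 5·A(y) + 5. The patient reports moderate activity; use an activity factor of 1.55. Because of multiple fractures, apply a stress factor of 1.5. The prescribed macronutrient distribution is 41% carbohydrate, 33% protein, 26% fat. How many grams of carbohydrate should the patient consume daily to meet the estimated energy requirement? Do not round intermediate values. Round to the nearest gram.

305 g/day

Mifflin-St Jeor (male): BMR = 10(64) + 6.25(159) − 5(72) + 5 = 640 + 993.75 − 360 + 5 = 1278.75 kcal/day.
TEE = 1278.75 × 1.55 = 1982.0625 kcal/day.
With stress factor 1.5: 1982.0625 × 1.5 = 2973.0938 kcal/day.
Carbohydrate energy = 41% × 2973.0938 = 1218.9684 kcal.
Carbohydrate = 1218.9684 ÷ 4 kcal/g = 304.7421 g.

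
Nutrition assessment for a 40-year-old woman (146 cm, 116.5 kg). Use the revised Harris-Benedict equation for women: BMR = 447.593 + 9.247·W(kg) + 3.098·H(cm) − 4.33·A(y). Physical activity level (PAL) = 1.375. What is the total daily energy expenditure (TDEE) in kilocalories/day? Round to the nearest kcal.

2480 kilocalories/day

Harris-Benedict: BMR = 447.593 + 9.247(116.5) + 3.098(146) − 4.33(40) = 1803.9765 kcal/day.
TEE = BMR × activity factor = 1803.9765 × 1.375 = 2480.4677 kcal/day.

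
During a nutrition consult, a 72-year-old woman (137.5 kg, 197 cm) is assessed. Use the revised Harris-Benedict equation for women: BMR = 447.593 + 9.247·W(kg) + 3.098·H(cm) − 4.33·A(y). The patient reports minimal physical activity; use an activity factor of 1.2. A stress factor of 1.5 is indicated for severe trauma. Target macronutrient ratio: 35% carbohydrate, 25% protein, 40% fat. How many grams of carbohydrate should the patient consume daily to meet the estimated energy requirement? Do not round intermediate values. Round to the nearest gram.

318 g/day

Harris-Benedict: BMR = 447.593 + 9.247(137.5) + 3.098(197) − 4.33(72) = 2017.6015 kcal/day.
TEE = 2017.6015 × 1.2 = 2421.1218 kcal/day.
With stress factor 1.5: 2421.1218 × 1.5 = 3631.6827 kcal/day.
Carbohydrate energy = 35% × 3631.6827 = 1271.0889 kcal.
Carbohydrate = 1271.0889 ÷ 4 kcal/g = 317.7722 g.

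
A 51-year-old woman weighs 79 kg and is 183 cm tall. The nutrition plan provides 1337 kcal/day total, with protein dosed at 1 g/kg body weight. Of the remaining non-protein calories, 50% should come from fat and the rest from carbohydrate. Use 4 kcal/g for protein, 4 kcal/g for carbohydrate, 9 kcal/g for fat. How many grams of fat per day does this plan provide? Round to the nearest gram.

Protein = 1 × 79 = 79 g → 79 × 4 = 316 kcal.
Non-protein calories = 1337 − 316 = 1021 kcal.
Fat: 50% × 1021 = 510.5 kcal; carbohydrate: 510.5 kcal.
Fat: 510.5 kcal ÷ 9 kcal/g = 56.7222 g.

57 g/day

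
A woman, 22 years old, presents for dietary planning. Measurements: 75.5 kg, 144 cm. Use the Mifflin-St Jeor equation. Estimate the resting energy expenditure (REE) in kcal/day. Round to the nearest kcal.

1384 kcal/day

Mifflin-St Jeor (female): BMR = 10(75.5) + 6.25(144) − 5(22) − 161 = 755 + 900 − 110 − 161 = 1384 kcal/day.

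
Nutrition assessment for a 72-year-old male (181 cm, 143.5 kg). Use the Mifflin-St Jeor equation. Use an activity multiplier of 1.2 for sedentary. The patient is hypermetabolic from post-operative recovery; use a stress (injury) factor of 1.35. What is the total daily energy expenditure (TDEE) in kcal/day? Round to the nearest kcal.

3582 kcal/day

Mifflin-St Jeor (male): BMR = 10(143.5) + 6.25(181) − 5(72) + 5 = 1435 + 1131.25 − 360 + 5 = 2211.25 kcal/day.
TEE = BMR × activity factor = 2211.25 × 1.2 = 2653.5 kcal/day.
Apply stress factor: 2653.5 × 1.35 = 3582.225 kcal/day.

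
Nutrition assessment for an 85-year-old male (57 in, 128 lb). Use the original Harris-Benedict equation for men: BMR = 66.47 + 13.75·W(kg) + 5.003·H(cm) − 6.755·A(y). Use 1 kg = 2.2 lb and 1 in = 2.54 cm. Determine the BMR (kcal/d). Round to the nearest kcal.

1017 kcal/d

Convert to metric: weight = 128 ÷ 2.2 = 58.1818 kg; height = 57 × 2.54 = 144.78 cm.
Harris-Benedict: BMR = 66.47 + 13.75(58.1818) + 5.003(144.78) − 6.755(85) = 1016.6293 kcal/day.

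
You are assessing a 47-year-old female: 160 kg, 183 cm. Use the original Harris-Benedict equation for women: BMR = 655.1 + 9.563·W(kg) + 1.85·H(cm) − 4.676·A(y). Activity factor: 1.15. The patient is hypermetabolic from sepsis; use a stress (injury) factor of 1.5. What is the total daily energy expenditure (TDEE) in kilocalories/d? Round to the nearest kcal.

Harris-Benedict: BMR = 655.1 + 9.563(160) + 1.85(183) − 4.676(47) = 2303.958 kcal/day.
TEE = BMR × activity factor = 2303.958 × 1.15 = 2649.5517 kcal/day.
Apply stress factor: 2649.5517 × 1.5 = 3974.3276 kcal/day.

3974 kilocalories/d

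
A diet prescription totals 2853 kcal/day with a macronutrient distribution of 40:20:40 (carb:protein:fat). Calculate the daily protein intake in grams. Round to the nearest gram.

Protein energy = 20% × 2853 = 570.6 kcal.
At 4 kcal/g: 570.6 ÷ 4 = 142.65 g.

143 g/day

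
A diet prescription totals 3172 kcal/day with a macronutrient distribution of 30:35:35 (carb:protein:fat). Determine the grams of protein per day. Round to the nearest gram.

278 g/day

Protein energy = 35% × 3172 = 1110.2 kcal.
At 4 kcal/g: 1110.2 ÷ 4 = 277.55 g.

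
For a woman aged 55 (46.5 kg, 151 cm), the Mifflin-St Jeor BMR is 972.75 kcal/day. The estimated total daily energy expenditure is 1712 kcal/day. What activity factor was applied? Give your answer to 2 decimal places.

1.76

Activity factor = TEE ÷ BMR = 1712 ÷ 972.75 = 1.76.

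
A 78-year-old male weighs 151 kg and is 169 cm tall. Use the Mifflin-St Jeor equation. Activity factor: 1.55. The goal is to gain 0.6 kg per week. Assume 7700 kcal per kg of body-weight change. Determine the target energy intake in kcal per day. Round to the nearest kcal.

Mifflin-St Jeor (male): BMR = 10(151) + 6.25(169) − 5(78) + 5 = 1510 + 1056.25 − 390 + 5 = 2181.25 kcal/day.
TEE = 2181.25 × 1.55 = 3380.9375 kcal/day.
Required daily surplus = 0.6 × 7700 ÷ 7 = 660 kcal/day.
Target intake = 3380.9375 + 660 = 4040.9375 kcal/day.

4041 kcal per day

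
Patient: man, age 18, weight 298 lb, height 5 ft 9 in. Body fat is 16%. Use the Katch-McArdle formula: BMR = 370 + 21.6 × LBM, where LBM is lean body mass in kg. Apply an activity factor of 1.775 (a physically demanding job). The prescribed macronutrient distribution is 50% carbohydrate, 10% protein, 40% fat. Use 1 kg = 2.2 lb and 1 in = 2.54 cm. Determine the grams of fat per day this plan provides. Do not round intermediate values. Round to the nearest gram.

Convert to metric: weight = 298 ÷ 2.2 = 135.4545 kg; height = (5×12 + 9) × 2.54 = 69 × 2.54 = 175.26 cm.
LBM = 135.4545 × (1 − 0.16) = 113.7818 kg. Katch-McArdle: BMR = 370 + 21.6 × 113.7818 = 2827.6873 kcal/day.
TEE = 2827.6873 × 1.775 = 5019.1449 kcal/day.
Fat energy = 40% × 5019.1449 = 2007.658 kcal.
Fat = 2007.658 ÷ 9 kcal/g = 223.0731 g.

223 g/day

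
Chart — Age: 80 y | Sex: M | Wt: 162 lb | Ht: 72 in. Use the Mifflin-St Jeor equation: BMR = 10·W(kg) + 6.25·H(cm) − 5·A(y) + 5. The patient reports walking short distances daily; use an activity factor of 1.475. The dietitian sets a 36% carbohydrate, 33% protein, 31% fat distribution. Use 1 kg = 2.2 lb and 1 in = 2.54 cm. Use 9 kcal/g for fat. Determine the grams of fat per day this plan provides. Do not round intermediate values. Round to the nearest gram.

Convert to metric: weight = 162 ÷ 2.2 = 73.6364 kg; height = 72 × 2.54 = 182.88 cm.
Mifflin-St Jeor (male): BMR = 10(73.6364) + 6.25(182.88) − 5(80) + 5 = 736.3636 + 1143 − 400 + 5 = 1484.3636 kcal/day.
TEE = 1484.3636 × 1.475 = 2189.4364 kcal/day.
Fat energy = 31% × 2189.4364 = 678.7253 kcal.
Fat = 678.7253 ÷ 9 kcal/g = 75.4139 g.

75 g/day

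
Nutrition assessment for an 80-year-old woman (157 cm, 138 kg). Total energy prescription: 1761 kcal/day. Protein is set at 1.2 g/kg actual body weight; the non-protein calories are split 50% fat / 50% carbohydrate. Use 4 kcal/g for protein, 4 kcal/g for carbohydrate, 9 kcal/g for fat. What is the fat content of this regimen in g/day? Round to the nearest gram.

61 g/day

Protein = 1.2 × 138 = 165.6 g → 165.6 × 4 = 662.4 kcal.
Non-protein calories = 1761 − 662.4 = 1098.6 kcal.
Fat: 50% × 1098.6 = 549.3 kcal; carbohydrate: 549.3 kcal.
Fat: 549.3 kcal ÷ 9 kcal/g = 61.0333 g.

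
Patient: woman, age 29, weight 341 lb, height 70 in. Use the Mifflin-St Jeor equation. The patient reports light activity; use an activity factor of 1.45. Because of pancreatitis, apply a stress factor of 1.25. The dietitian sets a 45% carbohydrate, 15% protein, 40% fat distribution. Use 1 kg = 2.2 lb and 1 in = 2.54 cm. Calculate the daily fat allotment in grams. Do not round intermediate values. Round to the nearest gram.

190 g/day

Convert to metric: weight = 341 ÷ 2.2 = 155 kg; height = 70 × 2.54 = 177.8 cm.
Mifflin-St Jeor (female): BMR = 10(155) + 6.25(177.8) − 5(29) − 161 = 1550 + 1111.25 − 145 − 161 = 2355.25 kcal/day.
TEE = 2355.25 × 1.45 = 3415.1125 kcal/day.
With stress factor 1.25: 3415.1125 × 1.25 = 4268.8906 kcal/day.
Fat energy = 40% × 4268.8906 = 1707.5563 kcal.
Fat = 1707.5563 ÷ 9 kcal/g = 189.7285 g.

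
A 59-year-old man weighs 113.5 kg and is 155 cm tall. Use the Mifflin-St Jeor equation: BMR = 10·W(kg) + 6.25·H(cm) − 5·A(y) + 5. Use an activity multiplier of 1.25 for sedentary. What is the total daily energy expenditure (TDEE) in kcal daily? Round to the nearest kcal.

2267 kcal daily

Mifflin-St Jeor (male): BMR = 10(113.5) + 6.25(155) − 5(59) + 5 = 1135 + 968.75 − 295 + 5 = 1813.75 kcal/day.
TEE = BMR × activity factor = 1813.75 × 1.25 = 2267.1875 kcal/day.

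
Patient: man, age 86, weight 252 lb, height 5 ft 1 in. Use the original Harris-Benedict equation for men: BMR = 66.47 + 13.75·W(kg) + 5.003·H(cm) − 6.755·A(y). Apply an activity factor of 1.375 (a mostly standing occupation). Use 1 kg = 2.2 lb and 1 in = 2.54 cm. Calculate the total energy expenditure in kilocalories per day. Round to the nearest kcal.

2524 kilocalories per day

Convert to metric: weight = 252 ÷ 2.2 = 114.5455 kg; height = (5×12 + 1) × 2.54 = 61 × 2.54 = 154.94 cm.
Harris-Benedict: BMR = 66.47 + 13.75(114.5455) + 5.003(154.94) − 6.755(86) = 1835.7048 kcal/day.
TEE = BMR × activity factor = 1835.7048 × 1.375 = 2524.0941 kcal/day.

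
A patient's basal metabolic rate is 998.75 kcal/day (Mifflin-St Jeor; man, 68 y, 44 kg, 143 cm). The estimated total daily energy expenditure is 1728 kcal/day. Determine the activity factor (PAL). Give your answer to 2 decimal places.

Activity factor = TEE ÷ BMR = 1728 ÷ 998.75 = 1.73.

1.73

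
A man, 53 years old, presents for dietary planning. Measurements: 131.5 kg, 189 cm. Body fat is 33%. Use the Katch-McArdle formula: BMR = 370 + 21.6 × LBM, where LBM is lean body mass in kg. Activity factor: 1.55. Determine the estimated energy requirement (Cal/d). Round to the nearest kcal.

LBM = 131.5 × (1 − 0.33) = 88.105 kg. Katch-McArdle: BMR = 370 + 21.6 × 88.105 = 2273.068 kcal/day.
TEE = BMR × activity factor = 2273.068 × 1.55 = 3523.2554 kcal/day.

3523 Cal/d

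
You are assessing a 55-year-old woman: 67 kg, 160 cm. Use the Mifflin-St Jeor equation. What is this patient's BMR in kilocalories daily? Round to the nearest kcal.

1234 kilocalories daily

Mifflin-St Jeor (female): BMR = 10(67) + 6.25(160) − 5(55) − 161 = 670 + 1000 − 275 − 161 = 1234 kcal/day.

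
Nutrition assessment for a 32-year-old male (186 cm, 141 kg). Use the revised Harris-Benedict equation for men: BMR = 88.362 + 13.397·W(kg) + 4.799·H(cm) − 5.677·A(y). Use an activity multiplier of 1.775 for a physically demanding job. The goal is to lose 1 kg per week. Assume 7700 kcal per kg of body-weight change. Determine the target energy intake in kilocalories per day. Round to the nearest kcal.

Harris-Benedict: BMR = 88.362 + 13.397(141) + 4.799(186) − 5.677(32) = 2688.289 kcal/day.
TEE = 2688.289 × 1.775 = 4771.713 kcal/day.
Required daily deficit = 1 × 7700 ÷ 7 = 1100 kcal/day.
Target intake = 4771.713 − 1100 = 3671.713 kcal/day.

3672 kilocalories per day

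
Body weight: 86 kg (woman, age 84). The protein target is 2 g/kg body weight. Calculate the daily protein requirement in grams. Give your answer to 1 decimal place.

172.0 g/day

Protein = 2 g/kg × 86 kg = 172 g/day.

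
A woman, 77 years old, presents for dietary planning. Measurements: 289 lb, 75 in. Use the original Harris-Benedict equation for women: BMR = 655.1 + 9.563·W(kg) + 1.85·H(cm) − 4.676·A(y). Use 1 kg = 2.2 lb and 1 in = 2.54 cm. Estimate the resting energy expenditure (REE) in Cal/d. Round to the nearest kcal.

Convert to metric: weight = 289 ÷ 2.2 = 131.3636 kg; height = 75 × 2.54 = 190.5 cm.
Harris-Benedict: BMR = 655.1 + 9.563(131.3636) + 1.85(190.5) − 4.676(77) = 1903.7035 kcal/day.

1904 Cal/d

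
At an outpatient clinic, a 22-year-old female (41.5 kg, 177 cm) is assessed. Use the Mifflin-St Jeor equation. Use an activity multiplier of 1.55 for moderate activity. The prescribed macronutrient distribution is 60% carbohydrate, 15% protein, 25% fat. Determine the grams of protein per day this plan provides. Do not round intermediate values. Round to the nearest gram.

73 g/day

Mifflin-St Jeor (female): BMR = 10(41.5) + 6.25(177) − 5(22) − 161 = 415 + 1106.25 − 110 − 161 = 1250.25 kcal/day.
TEE = 1250.25 × 1.55 = 1937.8875 kcal/day.
Protein energy = 15% × 1937.8875 = 290.6831 kcal.
Protein = 290.6831 ÷ 4 kcal/g = 72.6708 g.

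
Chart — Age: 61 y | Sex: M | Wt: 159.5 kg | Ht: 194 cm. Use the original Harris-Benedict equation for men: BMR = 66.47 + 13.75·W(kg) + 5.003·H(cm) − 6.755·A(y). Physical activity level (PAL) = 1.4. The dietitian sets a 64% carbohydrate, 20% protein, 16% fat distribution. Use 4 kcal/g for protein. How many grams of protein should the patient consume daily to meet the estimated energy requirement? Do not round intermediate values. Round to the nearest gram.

197 g/day

Harris-Benedict: BMR = 66.47 + 13.75(159.5) + 5.003(194) − 6.755(61) = 2818.122 kcal/day.
TEE = 2818.122 × 1.4 = 3945.3708 kcal/day.
Protein energy = 20% × 3945.3708 = 789.0742 kcal.
Protein = 789.0742 ÷ 4 kcal/g = 197.2685 g.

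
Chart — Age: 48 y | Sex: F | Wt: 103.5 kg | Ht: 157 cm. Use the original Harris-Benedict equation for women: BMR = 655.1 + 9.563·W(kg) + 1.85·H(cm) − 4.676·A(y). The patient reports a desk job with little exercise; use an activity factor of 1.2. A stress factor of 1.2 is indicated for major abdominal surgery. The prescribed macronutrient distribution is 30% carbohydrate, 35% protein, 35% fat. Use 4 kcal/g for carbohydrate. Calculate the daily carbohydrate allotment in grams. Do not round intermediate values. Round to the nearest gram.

185 g/day

Harris-Benedict: BMR = 655.1 + 9.563(103.5) + 1.85(157) − 4.676(48) = 1710.8725 kcal/day.
TEE = 1710.8725 × 1.2 = 2053.047 kcal/day.
With stress factor 1.2: 2053.047 × 1.2 = 2463.6564 kcal/day.
Carbohydrate energy = 30% × 2463.6564 = 739.0969 kcal.
Carbohydrate = 739.0969 ÷ 4 kcal/g = 184.7742 g.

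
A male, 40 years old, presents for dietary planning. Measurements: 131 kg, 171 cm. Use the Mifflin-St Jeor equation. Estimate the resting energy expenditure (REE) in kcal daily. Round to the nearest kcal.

Mifflin-St Jeor (male): BMR = 10(131) + 6.25(171) − 5(40) + 5 = 1310 + 1068.75 − 200 + 5 = 2183.75 kcal/day.

2184 kcal daily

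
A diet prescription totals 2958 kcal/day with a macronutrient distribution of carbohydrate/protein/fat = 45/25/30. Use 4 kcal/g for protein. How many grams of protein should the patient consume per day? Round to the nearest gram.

185 g/day

Protein energy = 25% × 2958 = 739.5 kcal.
At 4 kcal/g: 739.5 ÷ 4 = 184.875 g.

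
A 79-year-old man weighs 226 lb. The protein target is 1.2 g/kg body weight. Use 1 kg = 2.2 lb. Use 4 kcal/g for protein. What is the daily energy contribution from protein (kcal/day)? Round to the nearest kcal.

Weight in kg = 226 ÷ 2.2 = 102.7273 kg.
Protein = 1.2 g/kg × 102.7273 kg = 123.2727 g/day.
Protein energy = 123.2727 g × 4 kcal/g = 493.0909 kcal/day.

493 kcal/day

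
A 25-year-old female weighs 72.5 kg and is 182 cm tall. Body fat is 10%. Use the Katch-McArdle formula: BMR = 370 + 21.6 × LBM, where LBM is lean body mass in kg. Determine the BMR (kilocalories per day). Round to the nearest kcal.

LBM = 72.5 × (1 − 0.1) = 65.25 kg. Katch-McArdle: BMR = 370 + 21.6 × 65.25 = 1779.4 kcal/day.

1779 kilocalories per day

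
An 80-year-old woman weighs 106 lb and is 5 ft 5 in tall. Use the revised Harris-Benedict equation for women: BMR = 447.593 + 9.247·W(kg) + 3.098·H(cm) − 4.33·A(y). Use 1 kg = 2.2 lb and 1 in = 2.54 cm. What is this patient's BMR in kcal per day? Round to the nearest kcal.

1058 kcal per day

Convert to metric: weight = 106 ÷ 2.2 = 48.1818 kg; height = (5×12 + 5) × 2.54 = 65 × 2.54 = 165.1 cm.
Harris-Benedict: BMR = 447.593 + 9.247(48.1818) + 3.098(165.1) − 4.33(80) = 1058.2101 kcal/day.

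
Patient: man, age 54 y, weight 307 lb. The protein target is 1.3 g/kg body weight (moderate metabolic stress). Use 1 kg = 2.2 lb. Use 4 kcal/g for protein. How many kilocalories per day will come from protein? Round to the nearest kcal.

726 kcal/day

Weight in kg = 307 ÷ 2.2 = 139.5455 kg.
Protein = 1.3 g/kg × 139.5455 kg = 181.4091 g/day.
Protein energy = 181.4091 g × 4 kcal/g = 725.6364 kcal/day.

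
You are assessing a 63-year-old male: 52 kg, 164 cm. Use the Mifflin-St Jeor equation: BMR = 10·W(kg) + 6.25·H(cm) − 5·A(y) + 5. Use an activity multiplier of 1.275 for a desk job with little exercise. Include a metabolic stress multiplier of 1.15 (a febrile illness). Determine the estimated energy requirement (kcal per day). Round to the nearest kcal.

Mifflin-St Jeor (male): BMR = 10(52) + 6.25(164) − 5(63) + 5 = 520 + 1025 − 315 + 5 = 1235 kcal/day.
TEE = BMR × activity factor = 1235 × 1.275 = 1574.625 kcal/day.
Apply stress factor: 1574.625 × 1.15 = 1810.8188 kcal/day.

1811 kcal per day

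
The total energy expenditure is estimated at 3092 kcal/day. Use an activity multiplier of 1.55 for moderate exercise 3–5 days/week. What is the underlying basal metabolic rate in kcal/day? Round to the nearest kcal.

BMR = TEE ÷ activity factor = 3092 ÷ 1.55 = 1994.8387 kcal/day.

1995 kcal/day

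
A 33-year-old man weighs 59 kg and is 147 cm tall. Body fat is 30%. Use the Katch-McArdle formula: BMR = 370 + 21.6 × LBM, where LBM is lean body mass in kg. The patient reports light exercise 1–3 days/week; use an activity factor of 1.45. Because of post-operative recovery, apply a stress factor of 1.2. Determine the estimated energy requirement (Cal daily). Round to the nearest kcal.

LBM = 59 × (1 − 0.3) = 41.3 kg. Katch-McArdle: BMR = 370 + 21.6 × 41.3 = 1262.08 kcal/day.
TEE = BMR × activity factor = 1262.08 × 1.45 = 1830.016 kcal/day.
Apply stress factor: 1830.016 × 1.2 = 2196.0192 kcal/day.

2196 Cal daily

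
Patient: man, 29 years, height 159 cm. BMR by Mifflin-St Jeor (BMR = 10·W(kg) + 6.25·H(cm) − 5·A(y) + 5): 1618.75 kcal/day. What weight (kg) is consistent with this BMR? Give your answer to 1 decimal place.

1618.75 = 10·W + 6.25(159) − 5(29) + 5
10·W = 1618.75 − 853.75 = 765, so W = 76.5 kg.

76.5 kg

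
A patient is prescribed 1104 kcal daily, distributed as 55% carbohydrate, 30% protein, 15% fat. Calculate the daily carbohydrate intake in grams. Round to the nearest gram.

Carbohydrate energy = 55% × 1104 = 607.2 kcal.
At 4 kcal/g: 607.2 ÷ 4 = 151.8 g.

152 g/day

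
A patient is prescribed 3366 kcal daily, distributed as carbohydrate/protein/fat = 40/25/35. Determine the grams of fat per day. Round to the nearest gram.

Fat energy = 35% × 3366 = 1178.1 kcal.
At 9 kcal/g: 1178.1 ÷ 9 = 130.9 g.

131 g/day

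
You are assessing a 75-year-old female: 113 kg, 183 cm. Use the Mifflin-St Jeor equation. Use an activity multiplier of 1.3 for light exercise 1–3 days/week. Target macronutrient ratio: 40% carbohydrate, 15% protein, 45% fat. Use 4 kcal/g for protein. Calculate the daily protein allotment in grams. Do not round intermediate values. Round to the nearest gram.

85 g/day

Mifflin-St Jeor (female): BMR = 10(113) + 6.25(183) − 5(75) − 161 = 1130 + 1143.75 − 375 − 161 = 1737.75 kcal/day.
TEE = 1737.75 × 1.3 = 2259.075 kcal/day.
Protein energy = 15% × 2259.075 = 338.8613 kcal.
Protein = 338.8613 ÷ 4 kcal/g = 84.7153 g.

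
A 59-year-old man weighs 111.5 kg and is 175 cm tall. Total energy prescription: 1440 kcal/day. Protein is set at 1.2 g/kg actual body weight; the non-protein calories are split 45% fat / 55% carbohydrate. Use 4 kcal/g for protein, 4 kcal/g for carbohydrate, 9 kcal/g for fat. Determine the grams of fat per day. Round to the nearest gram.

Protein = 1.2 × 111.5 = 133.8 g → 133.8 × 4 = 535.2 kcal.
Non-protein calories = 1440 − 535.2 = 904.8 kcal.
Fat: 45% × 904.8 = 407.16 kcal; carbohydrate: 497.64 kcal.
Fat: 407.16 kcal ÷ 9 kcal/g = 45.24 g.

45 g/day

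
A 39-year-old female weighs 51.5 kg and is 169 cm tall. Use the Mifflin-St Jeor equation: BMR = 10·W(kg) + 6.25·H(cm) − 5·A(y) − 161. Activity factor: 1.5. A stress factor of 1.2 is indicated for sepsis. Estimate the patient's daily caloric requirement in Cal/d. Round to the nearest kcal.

Mifflin-St Jeor (female): BMR = 10(51.5) + 6.25(169) − 5(39) − 161 = 515 + 1056.25 − 195 − 161 = 1215.25 kcal/day.
TEE = BMR × activity factor = 1215.25 × 1.5 = 1822.875 kcal/day.
Apply stress factor: 1822.875 × 1.2 = 2187.45 kcal/day.

2187 Cal/d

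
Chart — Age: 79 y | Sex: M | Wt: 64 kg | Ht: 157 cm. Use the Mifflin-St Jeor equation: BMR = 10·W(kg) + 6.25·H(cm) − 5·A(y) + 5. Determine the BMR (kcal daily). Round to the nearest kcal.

1231 kcal daily

Mifflin-St Jeor (male): BMR = 10(64) + 6.25(157) − 5(79) + 5 = 640 + 981.25 − 395 + 5 = 1231.25 kcal/day.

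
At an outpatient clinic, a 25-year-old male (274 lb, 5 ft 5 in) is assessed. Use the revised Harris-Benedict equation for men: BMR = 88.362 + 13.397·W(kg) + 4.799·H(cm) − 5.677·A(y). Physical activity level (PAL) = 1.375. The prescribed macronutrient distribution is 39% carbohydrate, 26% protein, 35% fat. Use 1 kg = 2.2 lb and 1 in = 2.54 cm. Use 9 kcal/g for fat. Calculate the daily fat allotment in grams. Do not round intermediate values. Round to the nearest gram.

129 g/day

Convert to metric: weight = 274 ÷ 2.2 = 124.5455 kg; height = (5×12 + 5) × 2.54 = 65 × 2.54 = 165.1 cm.
Harris-Benedict: BMR = 88.362 + 13.397(124.5455) + 4.799(165.1) − 5.677(25) = 2407.2874 kcal/day.
TEE = 2407.2874 × 1.375 = 3310.0201 kcal/day.
Fat energy = 35% × 3310.0201 = 1158.507 kcal.
Fat = 1158.507 ÷ 9 kcal/g = 128.723 g.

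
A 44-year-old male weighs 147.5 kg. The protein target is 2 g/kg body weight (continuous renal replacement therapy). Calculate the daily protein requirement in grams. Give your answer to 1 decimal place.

295.0 g/day

Protein = 2 g/kg × 147.5 kg = 295 g/day.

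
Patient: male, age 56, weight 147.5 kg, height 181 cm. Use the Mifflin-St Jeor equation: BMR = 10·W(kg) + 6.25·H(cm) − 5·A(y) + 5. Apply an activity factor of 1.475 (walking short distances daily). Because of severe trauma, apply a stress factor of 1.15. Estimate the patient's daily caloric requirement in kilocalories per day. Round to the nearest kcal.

3954 kilocalories per day

Mifflin-St Jeor (male): BMR = 10(147.5) + 6.25(181) − 5(56) + 5 = 1475 + 1131.25 − 280 + 5 = 2331.25 kcal/day.
TEE = BMR × activity factor = 2331.25 × 1.475 = 3438.5938 kcal/day.
Apply stress factor: 3438.5938 × 1.15 = 3954.3828 kcal/day.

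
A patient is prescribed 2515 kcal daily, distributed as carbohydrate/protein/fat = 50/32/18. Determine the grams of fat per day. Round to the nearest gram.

Fat energy = 18% × 2515 = 452.7 kcal.
At 9 kcal/g: 452.7 ÷ 9 = 50.3 g.

50 g/day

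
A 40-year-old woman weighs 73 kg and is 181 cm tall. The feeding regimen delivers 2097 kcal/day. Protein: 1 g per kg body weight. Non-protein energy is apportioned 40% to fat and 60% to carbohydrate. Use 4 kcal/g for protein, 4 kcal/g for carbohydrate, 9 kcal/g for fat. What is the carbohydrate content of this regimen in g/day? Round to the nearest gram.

271 g/day

Protein = 1 × 73 = 73 g → 73 × 4 = 292 kcal.
Non-protein calories = 2097 − 292 = 1805 kcal.
Fat: 40% × 1805 = 722 kcal; carbohydrate: 1083 kcal.
Carbohydrate: 1083 kcal ÷ 4 kcal/g = 270.75 g.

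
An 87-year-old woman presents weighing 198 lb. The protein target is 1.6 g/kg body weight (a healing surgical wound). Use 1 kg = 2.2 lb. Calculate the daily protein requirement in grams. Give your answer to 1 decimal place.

Weight in kg = 198 ÷ 2.2 = 90 kg.
Protein = 1.6 g/kg × 90 kg = 144 g/day.

144.0 g/day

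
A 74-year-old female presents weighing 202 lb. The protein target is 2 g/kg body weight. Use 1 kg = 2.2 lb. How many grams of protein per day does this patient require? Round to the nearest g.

Weight in kg = 202 ÷ 2.2 = 91.8182 kg.
Protein = 2 g/kg × 91.8182 kg = 183.6364 g/day.

184 g/day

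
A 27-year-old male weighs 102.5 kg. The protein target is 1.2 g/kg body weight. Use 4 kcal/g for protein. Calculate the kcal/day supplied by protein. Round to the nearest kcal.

492 kcal/day

Protein = 1.2 g/kg × 102.5 kg = 123 g/day.
Protein energy = 123 g × 4 kcal/g = 492 kcal/day.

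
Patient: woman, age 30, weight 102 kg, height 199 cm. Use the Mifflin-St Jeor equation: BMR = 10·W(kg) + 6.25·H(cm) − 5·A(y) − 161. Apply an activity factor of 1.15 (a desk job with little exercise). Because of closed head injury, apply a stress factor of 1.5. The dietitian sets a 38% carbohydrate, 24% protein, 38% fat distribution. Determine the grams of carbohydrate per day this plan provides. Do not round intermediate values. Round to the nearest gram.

320 g/day

Mifflin-St Jeor (female): BMR = 10(102) + 6.25(199) − 5(30) − 161 = 1020 + 1243.75 − 150 − 161 = 1952.75 kcal/day.
TEE = 1952.75 × 1.15 = 2245.6625 kcal/day.
With stress factor 1.5: 2245.6625 × 1.5 = 3368.4938 kcal/day.
Carbohydrate energy = 38% × 3368.4938 = 1280.0276 kcal.
Carbohydrate = 1280.0276 ÷ 4 kcal/g = 320.0069 g.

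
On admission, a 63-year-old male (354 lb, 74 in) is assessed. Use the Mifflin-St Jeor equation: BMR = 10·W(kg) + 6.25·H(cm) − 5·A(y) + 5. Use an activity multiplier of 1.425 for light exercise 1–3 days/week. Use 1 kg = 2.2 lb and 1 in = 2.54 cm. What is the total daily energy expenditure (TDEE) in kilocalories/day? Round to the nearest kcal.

3525 kilocalories/day

Convert to metric: weight = 354 ÷ 2.2 = 160.9091 kg; height = 74 × 2.54 = 187.96 cm.
Mifflin-St Jeor (male): BMR = 10(160.9091) + 6.25(187.96) − 5(63) + 5 = 1609.0909 + 1174.75 − 315 + 5 = 2473.8409 kcal/day.
TEE = BMR × activity factor = 2473.8409 × 1.425 = 3525.2233 kcal/day.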